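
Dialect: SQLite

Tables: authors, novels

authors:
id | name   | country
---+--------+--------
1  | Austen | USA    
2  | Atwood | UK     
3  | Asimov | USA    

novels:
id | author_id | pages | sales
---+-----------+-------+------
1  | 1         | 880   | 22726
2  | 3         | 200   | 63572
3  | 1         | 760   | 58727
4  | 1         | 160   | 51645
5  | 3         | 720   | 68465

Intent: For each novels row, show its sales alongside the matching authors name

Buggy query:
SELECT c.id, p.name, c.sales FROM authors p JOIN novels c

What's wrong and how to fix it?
Bug: Missing join condition: each novels row is matched to all authors rows instead of just its own

Fix: Specify the join condition linking the foreign key to the parent id

Corrected query:
SELECT c.id, p.name, c.sales FROM authors p JOIN novels c ON c.author_id = p.id

Result:
id | name   | sales
---+--------+------
1  | Austen | 22726
2  | Asimov | 63572
3  | Austen | 58727
4  | Austen | 51645
5  | Asimov | 68465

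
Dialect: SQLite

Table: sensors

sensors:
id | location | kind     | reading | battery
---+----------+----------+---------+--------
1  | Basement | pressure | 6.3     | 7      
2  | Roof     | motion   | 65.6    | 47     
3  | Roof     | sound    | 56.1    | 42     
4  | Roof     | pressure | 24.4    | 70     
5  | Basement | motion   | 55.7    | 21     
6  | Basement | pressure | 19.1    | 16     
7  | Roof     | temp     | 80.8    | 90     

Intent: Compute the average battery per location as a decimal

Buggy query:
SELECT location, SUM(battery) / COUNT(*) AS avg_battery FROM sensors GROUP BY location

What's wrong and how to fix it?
Bug: SUM(battery) and COUNT(*) are both integers; the division truncates the fractional part

Fix: Cast one side to REAL so the division keeps the fractional part

Corrected query:
SELECT location, SUM(battery) * 1.0 / COUNT(*) AS avg_battery FROM sensors GROUP BY location

Result:
location | avg_battery
---------+------------
Basement | 14.666667  
Roof     | 62.25      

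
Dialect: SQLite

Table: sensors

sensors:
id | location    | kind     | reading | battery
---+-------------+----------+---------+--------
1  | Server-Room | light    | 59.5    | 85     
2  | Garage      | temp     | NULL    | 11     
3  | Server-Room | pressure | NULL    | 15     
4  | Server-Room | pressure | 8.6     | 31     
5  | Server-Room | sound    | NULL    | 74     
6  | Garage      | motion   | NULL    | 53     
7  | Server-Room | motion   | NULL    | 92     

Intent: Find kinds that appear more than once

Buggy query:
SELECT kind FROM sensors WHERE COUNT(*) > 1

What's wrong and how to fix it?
Bug: COUNT(*) is an aggregate and cannot be used in WHERE

Fix: GROUP BY kind, then filter groups with HAVING COUNT(*) > 1

Corrected query:
SELECT kind FROM sensors GROUP BY kind HAVING COUNT(*) > 1

Result:
kind    
--------
motion  
pressure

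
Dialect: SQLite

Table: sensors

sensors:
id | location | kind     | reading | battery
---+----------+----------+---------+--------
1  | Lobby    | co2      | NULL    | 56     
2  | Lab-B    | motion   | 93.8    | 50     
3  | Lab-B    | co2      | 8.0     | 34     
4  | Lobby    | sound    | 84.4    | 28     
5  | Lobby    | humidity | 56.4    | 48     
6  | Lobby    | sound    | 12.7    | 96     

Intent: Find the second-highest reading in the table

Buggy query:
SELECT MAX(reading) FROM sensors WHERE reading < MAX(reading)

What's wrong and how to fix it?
Bug: MAX(reading) on the right of the comparison is an aggregate-in-WHERE error

Fix: Compute the overall MAX in a subquery, then take MAX of rows below it

Corrected query:
SELECT MAX(reading) FROM sensors WHERE reading < (SELECT MAX(reading) FROM sensors)

Result:
MAX(reading)
------------
84.4        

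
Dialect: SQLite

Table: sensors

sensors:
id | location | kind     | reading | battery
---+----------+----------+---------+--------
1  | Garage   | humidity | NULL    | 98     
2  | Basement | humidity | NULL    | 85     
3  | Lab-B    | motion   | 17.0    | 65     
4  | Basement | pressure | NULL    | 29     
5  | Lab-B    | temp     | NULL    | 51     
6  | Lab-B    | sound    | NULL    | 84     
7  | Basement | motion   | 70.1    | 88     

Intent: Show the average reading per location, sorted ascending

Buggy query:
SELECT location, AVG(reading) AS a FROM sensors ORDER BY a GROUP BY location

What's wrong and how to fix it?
Bug: ORDER BY appears before GROUP BY; SQL clause order requires GROUP BY first

Fix: Move ORDER BY to the end, after GROUP BY

Corrected query:
SELECT location, AVG(reading) AS a FROM sensors GROUP BY location ORDER BY a

Result:
location | a   
---------+-----
Garage   | NULL
Lab-B    | 17  
Basement | 70.1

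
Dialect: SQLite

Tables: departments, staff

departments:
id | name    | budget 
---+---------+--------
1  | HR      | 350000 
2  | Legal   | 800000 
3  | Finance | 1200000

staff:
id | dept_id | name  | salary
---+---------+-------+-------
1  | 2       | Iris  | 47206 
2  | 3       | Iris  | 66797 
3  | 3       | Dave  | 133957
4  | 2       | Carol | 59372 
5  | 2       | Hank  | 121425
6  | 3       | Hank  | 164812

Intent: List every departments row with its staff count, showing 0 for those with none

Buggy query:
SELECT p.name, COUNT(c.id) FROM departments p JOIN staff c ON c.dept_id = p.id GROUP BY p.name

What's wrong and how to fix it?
Bug: INNER JOIN drops departments rows that have no matching staff rows

Fix: Use LEFT JOIN so parents without children still appear (COUNT(c.id) gives 0)

Corrected query:
SELECT p.name, COUNT(c.id) FROM departments p LEFT JOIN staff c ON c.dept_id = p.id GROUP BY p.name

Result:
name    | COUNT(c.id)
--------+------------
Finance | 3          
HR      | 0          
Legal   | 3          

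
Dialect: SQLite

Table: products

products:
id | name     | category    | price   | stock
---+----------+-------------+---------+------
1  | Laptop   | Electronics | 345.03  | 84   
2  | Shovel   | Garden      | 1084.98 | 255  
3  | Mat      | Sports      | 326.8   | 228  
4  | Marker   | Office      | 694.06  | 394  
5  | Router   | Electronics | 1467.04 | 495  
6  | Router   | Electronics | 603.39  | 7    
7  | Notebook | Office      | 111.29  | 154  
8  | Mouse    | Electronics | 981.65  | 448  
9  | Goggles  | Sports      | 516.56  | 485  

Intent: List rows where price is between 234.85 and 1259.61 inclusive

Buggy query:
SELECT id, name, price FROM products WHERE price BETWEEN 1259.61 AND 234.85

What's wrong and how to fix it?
Bug: The bounds are reversed; BETWEEN a AND b requires a <= b to match anything

Fix: Write BETWEEN 234.85 AND 1259.61

Corrected query:
SELECT id, name, price FROM products WHERE price BETWEEN 234.85 AND 1259.61

Result:
id | name    | price  
---+---------+--------
1  | Laptop  | 345.03 
2  | Shovel  | 1084.98
3  | Mat     | 326.8  
4  | Marker  | 694.06 
6  | Router  | 603.39 
8  | Mouse   | 981.65 
9  | Goggles | 516.56 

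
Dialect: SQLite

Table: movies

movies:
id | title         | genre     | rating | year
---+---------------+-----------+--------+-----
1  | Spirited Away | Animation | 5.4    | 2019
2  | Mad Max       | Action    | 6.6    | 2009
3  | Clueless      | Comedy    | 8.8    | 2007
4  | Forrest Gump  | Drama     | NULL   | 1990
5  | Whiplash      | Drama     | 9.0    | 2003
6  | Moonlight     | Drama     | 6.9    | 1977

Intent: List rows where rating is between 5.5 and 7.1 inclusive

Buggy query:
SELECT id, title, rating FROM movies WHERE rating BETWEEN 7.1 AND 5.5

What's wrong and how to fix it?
Bug: BETWEEN expects the lower bound first; with 7.1 AND 5.5 the range is empty

Fix: Write BETWEEN 5.5 AND 7.1

Corrected query:
SELECT id, title, rating FROM movies WHERE rating BETWEEN 5.5 AND 7.1

Result:
id | title     | rating
---+-----------+-------
2  | Mad Max   | 6.6   
6  | Moonlight | 6.9   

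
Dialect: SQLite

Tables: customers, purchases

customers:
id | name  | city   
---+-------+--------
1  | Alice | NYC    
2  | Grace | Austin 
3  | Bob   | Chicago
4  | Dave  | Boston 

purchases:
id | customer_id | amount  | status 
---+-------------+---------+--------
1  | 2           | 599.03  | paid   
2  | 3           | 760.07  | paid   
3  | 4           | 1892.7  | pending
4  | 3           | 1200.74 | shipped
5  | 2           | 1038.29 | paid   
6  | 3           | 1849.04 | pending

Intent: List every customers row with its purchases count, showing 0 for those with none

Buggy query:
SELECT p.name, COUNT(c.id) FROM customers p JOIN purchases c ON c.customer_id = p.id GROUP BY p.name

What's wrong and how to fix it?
Bug: INNER JOIN drops customers rows that have no matching purchases rows

Fix: Switch to LEFT JOIN to retain unmatched parent rows

Corrected query:
SELECT p.name, COUNT(c.id) FROM customers p LEFT JOIN purchases c ON c.customer_id = p.id GROUP BY p.name

Result:
name  | COUNT(c.id)
------+------------
Alice | 0          
Bob   | 3          
Dave  | 1          
Grace | 2          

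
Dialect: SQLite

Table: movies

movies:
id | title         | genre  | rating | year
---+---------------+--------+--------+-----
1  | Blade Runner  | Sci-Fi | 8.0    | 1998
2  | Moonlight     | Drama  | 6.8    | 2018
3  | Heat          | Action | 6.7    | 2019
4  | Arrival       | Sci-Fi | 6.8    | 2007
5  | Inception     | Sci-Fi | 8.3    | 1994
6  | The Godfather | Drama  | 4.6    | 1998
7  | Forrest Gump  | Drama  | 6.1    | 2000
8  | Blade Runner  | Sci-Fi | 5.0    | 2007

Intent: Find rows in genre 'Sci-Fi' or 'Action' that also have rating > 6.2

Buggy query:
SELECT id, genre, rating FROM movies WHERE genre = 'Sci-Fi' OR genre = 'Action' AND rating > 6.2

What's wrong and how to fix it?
Bug: AND binds tighter than OR, so this parses as genre = 'Sci-Fi' OR (genre = 'Action' AND rating > 6.2)

Fix: Group the OR with parentheses (or use IN), then AND the threshold

Corrected query:
SELECT id, genre, rating FROM movies WHERE (genre = 'Sci-Fi' OR genre = 'Action') AND rating > 6.2

Result:
id | genre  | rating
---+--------+-------
1  | Sci-Fi | 8     
3  | Action | 6.7   
4  | Sci-Fi | 6.8   
5  | Sci-Fi | 8.3   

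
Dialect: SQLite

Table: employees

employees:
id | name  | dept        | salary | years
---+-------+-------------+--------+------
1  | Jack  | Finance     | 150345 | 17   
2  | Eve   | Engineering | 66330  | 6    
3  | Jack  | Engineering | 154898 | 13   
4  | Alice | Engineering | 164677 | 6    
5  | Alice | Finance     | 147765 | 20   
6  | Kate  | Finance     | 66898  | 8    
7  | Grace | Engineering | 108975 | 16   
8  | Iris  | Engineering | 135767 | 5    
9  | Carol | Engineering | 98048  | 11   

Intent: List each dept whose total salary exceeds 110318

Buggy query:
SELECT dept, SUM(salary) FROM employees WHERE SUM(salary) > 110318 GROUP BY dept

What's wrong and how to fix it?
Bug: WHERE runs before GROUP BY, so aggregates aren't available there

Fix: Move the aggregate condition to a HAVING clause

Corrected query:
SELECT dept, SUM(salary) FROM employees GROUP BY dept HAVING SUM(salary) > 110318

Result:
dept        | SUM(salary)
------------+------------
Engineering | 728695     
Finance     | 365008     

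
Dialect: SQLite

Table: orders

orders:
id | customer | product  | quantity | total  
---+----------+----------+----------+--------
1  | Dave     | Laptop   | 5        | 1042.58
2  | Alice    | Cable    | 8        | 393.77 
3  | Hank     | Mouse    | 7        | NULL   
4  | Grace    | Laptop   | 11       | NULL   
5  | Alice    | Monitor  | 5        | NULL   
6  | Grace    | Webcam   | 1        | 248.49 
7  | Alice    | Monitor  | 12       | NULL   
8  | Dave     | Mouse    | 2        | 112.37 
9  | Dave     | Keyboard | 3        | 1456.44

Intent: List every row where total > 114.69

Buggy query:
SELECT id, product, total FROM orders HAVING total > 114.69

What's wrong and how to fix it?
Bug: This is a non-aggregate query (no GROUP BY, no aggregates), so in SQLite the HAVING clause is invalid here; a row-level condition belongs in WHERE

Fix: Replace HAVING with WHERE since the condition applies to individual rows

Corrected query:
SELECT id, product, total FROM orders WHERE total > 114.69

Result:
id | product  | total  
---+----------+--------
1  | Laptop   | 1042.58
2  | Cable    | 393.77 
6  | Webcam   | 248.49 
9  | Keyboard | 1456.44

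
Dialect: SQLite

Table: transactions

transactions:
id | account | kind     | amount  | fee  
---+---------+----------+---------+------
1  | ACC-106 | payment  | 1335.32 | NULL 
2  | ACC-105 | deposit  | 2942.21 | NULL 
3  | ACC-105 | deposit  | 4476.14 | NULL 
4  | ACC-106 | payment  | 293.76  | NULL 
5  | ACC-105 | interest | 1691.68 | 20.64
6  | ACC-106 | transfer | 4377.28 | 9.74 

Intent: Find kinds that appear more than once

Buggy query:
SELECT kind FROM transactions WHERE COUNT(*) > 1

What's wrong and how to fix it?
Bug: WHERE can't reference COUNT(*); aggregates are computed after WHERE

Fix: GROUP BY kind, then filter groups with HAVING COUNT(*) > 1

Corrected query:
SELECT kind FROM transactions GROUP BY kind HAVING COUNT(*) > 1

Result:
kind   
-------
deposit
payment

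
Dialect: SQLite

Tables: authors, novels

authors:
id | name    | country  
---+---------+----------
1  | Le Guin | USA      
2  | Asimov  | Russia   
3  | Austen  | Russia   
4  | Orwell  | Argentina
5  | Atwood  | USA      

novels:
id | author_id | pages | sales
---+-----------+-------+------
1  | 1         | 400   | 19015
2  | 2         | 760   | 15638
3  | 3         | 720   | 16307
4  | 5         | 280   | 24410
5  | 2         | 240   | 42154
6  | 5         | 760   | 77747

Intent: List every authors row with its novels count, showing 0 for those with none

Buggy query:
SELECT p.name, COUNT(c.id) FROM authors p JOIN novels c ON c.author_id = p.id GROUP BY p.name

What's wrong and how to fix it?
Bug: INNER JOIN drops authors rows that have no matching novels rows

Fix: Switch to LEFT JOIN to retain unmatched parent rows

Corrected query:
SELECT p.name, COUNT(c.id) FROM authors p LEFT JOIN novels c ON c.author_id = p.id GROUP BY p.name

Result:
name    | COUNT(c.id)
--------+------------
Asimov  | 2          
Atwood  | 2          
Austen  | 1          
Le Guin | 1          
Orwell  | 0          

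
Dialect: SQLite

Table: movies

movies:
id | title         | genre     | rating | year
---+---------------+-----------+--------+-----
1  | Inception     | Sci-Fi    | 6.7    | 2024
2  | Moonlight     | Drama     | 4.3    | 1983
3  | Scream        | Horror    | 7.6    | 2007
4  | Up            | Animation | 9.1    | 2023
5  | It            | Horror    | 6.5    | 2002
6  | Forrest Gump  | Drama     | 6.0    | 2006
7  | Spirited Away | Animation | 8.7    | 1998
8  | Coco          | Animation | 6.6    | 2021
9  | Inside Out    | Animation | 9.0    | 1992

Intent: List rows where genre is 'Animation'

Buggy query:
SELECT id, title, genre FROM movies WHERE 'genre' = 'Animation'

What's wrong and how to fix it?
Bug: 'genre' in single quotes is a string literal, not the column; the comparison is literal-vs-literal and never true

Fix: Reference the column as genre without single quotes

Corrected query:
SELECT id, title, genre FROM movies WHERE genre = 'Animation'

Result:
id | title         | genre    
---+---------------+----------
4  | Up            | Animation
7  | Spirited Away | Animation
8  | Coco          | Animation
9  | Inside Out    | Animation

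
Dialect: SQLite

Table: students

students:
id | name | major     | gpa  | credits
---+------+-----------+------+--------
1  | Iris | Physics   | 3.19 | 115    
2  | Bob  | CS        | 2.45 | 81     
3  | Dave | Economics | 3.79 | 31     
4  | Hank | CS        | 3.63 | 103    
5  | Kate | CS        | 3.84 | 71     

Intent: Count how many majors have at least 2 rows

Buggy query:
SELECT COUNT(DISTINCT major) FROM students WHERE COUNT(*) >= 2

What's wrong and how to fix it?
Bug: COUNT(*) cannot appear in WHERE; the per-group count doesn't exist yet

Fix: Use a subquery that GROUPs and filters with HAVING, then count its rows

Corrected query:
SELECT COUNT(*) FROM (SELECT major FROM students GROUP BY major HAVING COUNT(*) >= 2)

Result:
COUNT(*)
--------
1       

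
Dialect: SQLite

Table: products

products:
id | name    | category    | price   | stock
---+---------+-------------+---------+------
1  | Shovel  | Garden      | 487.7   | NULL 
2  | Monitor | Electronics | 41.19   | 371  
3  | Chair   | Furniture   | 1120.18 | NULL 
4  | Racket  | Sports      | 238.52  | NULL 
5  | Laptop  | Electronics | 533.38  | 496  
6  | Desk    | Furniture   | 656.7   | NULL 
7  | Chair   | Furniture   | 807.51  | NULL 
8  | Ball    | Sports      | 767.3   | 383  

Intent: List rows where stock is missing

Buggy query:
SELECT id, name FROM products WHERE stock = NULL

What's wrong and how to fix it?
Bug: '= NULL' is always unknown in SQL three-valued logic, so no rows match

Fix: Use IS NULL to test for NULL

Corrected query:
SELECT id, name FROM products WHERE stock IS NULL

Result:
id | name  
---+-------
1  | Shovel
3  | Chair 
4  | Racket
6  | Desk  
7  | Chair 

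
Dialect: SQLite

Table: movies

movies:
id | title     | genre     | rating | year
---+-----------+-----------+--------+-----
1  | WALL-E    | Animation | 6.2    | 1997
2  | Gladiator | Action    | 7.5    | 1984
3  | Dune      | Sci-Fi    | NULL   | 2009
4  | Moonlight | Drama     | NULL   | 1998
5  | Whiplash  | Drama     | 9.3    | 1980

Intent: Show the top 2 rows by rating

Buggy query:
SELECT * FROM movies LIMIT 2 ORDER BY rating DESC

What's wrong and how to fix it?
Bug: LIMIT must come after ORDER BY

Fix: Swap the clauses: ORDER BY first, then LIMIT

Corrected query:
SELECT * FROM movies ORDER BY rating DESC LIMIT 2

Result:
id | title     | genre  | rating | year
---+-----------+--------+--------+-----
5  | Whiplash  | Drama  | 9.3    | 1980
2  | Gladiator | Action | 7.5    | 1984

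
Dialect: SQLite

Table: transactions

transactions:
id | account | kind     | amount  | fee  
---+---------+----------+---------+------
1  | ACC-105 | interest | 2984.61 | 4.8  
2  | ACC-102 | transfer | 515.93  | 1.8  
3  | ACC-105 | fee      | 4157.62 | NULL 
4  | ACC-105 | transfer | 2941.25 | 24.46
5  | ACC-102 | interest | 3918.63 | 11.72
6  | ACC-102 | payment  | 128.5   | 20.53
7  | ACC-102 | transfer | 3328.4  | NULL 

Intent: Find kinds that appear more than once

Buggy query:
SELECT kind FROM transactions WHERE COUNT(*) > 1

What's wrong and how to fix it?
Bug: COUNT(*) is an aggregate and cannot be used in WHERE

Fix: Group first, then use HAVING for the count condition

Corrected query:
SELECT kind FROM transactions GROUP BY kind HAVING COUNT(*) > 1

Result:
kind    
--------
interest
transfer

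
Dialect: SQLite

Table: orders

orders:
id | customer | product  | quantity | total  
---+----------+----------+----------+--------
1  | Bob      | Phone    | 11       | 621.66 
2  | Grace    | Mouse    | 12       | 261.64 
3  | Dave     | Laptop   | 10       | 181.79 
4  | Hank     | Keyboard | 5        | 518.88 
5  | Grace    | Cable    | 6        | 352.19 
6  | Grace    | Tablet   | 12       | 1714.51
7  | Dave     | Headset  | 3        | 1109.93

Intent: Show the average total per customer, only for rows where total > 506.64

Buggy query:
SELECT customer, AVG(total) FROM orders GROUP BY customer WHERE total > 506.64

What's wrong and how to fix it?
Bug: Row-level WHERE must come before GROUP BY in the clause order

Fix: Place WHERE between FROM and GROUP BY

Corrected query:
SELECT customer, AVG(total) FROM orders WHERE total > 506.64 GROUP BY customer

Result:
customer | AVG(total)
---------+-----------
Bob      | 621.66    
Dave     | 1109.93   
Grace    | 1714.51   
Hank     | 518.88    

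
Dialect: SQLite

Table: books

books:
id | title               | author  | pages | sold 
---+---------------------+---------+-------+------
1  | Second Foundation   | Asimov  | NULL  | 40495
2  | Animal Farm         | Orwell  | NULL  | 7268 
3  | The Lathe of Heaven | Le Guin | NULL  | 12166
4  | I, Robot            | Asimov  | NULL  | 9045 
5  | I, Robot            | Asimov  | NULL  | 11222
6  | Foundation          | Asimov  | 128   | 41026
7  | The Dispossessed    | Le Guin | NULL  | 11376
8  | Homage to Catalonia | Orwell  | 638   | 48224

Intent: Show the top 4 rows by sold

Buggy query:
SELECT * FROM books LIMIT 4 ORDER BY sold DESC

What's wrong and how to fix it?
Bug: ORDER BY cannot follow LIMIT; LIMIT is the final clause

Fix: Swap the clauses: ORDER BY first, then LIMIT

Corrected query:
SELECT * FROM books ORDER BY sold DESC LIMIT 4

Result:
id | title               | author  | pages | sold 
---+---------------------+---------+-------+------
8  | Homage to Catalonia | Orwell  | 638   | 48224
6  | Foundation          | Asimov  | 128   | 41026
1  | Second Foundation   | Asimov  | NULL  | 40495
3  | The Lathe of Heaven | Le Guin | NULL  | 12166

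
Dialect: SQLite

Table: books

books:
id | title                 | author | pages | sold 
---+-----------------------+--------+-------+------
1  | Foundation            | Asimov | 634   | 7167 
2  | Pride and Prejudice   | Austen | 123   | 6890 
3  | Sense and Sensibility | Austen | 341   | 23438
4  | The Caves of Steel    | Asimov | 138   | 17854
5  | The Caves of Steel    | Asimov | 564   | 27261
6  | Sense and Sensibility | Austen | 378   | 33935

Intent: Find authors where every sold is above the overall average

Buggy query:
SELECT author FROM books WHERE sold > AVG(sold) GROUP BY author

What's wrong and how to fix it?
Bug: AVG() is an aggregate; it can't sit directly in WHERE

Fix: Use a subquery for AVG and a HAVING MIN(...) filter so the condition holds for every row in the group

Corrected query:
SELECT author FROM books GROUP BY author HAVING MIN(sold) > (SELECT AVG(sold) FROM books)

Result:
(no rows)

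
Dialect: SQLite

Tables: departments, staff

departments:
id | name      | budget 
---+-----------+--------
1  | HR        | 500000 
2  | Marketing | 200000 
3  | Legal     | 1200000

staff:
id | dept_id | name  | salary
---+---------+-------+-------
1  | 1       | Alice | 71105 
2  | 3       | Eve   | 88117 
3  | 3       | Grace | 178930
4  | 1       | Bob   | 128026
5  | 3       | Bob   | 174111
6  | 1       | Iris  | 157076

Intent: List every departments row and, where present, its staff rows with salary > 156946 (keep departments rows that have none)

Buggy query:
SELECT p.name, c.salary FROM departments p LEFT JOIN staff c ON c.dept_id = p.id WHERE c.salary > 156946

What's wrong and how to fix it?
Bug: Filtering c.salary in WHERE discards the NULL rows produced by LEFT JOIN, turning it into an inner join

Fix: Move the right-table condition into the ON clause so unmatched parents are kept

Corrected query:
SELECT p.name, c.salary FROM departments p LEFT JOIN staff c ON c.dept_id = p.id AND c.salary > 156946

Result:
name      | salary
----------+-------
HR        | 157076
Marketing | NULL  
Legal     | 174111
Legal     | 178930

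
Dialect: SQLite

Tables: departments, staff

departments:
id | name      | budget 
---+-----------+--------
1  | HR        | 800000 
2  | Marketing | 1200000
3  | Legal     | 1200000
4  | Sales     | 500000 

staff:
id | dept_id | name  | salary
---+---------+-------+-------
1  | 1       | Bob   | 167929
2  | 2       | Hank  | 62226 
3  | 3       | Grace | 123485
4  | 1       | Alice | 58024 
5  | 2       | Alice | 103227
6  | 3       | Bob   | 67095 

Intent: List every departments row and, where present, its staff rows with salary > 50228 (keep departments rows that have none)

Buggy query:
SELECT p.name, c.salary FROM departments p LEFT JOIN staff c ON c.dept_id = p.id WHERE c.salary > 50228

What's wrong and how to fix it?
Bug: A WHERE condition on the right-hand table after LEFT JOIN drops unmatched parents

Fix: Put 'c.salary > 50228' in the JOIN's ON clause instead of WHERE

Corrected query:
SELECT p.name, c.salary FROM departments p LEFT JOIN staff c ON c.dept_id = p.id AND c.salary > 50228

Result:
name      | salary
----------+-------
HR        | 58024 
HR        | 167929
Marketing | 62226 
Marketing | 103227
Legal     | 67095 
Legal     | 123485
Sales     | NULL  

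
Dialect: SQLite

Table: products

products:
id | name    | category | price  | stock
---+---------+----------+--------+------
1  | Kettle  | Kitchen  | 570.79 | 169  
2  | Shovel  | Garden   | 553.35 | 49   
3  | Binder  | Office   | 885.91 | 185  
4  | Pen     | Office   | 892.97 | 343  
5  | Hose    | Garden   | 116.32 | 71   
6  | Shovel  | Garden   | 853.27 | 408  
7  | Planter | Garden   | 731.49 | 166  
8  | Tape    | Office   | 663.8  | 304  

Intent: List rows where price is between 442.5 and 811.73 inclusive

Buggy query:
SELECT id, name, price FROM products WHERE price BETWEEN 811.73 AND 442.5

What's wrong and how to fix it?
Bug: BETWEEN expects the lower bound first; with 811.73 AND 442.5 the range is empty

Fix: Write BETWEEN 442.5 AND 811.73

Corrected query:
SELECT id, name, price FROM products WHERE price BETWEEN 442.5 AND 811.73

Result:
id | name    | price 
---+---------+-------
1  | Kettle  | 570.79
2  | Shovel  | 553.35
7  | Planter | 731.49
8  | Tape    | 663.8 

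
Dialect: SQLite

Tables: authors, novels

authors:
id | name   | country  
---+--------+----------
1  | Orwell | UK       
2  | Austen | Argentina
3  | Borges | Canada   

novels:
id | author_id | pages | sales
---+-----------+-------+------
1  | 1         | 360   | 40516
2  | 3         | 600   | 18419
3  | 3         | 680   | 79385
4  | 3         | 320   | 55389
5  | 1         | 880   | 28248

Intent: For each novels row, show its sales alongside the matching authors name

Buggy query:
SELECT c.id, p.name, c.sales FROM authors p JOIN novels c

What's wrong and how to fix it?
Bug: JOIN with no ON clause produces a cartesian product; every novels row pairs with every authors row

Fix: Add ON c.author_id = p.id to the JOIN

Corrected query:
SELECT c.id, p.name, c.sales FROM authors p JOIN novels c ON c.author_id = p.id

Result:
id | name   | sales
---+--------+------
1  | Orwell | 40516
2  | Borges | 18419
3  | Borges | 79385
4  | Borges | 55389
5  | Orwell | 28248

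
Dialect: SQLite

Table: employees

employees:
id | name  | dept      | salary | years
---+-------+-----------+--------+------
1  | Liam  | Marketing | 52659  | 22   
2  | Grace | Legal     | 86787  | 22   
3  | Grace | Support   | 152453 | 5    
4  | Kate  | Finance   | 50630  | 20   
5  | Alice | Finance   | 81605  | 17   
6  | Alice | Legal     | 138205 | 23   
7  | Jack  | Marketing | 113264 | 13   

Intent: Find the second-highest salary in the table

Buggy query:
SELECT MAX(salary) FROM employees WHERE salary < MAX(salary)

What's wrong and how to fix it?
Bug: The inner MAX is an aggregate inside WHERE, which is not allowed

Fix: Compute the overall MAX in a subquery, then take MAX of rows below it

Corrected query:
SELECT MAX(salary) FROM employees WHERE salary < (SELECT MAX(salary) FROM employees)

Result:
MAX(salary)
-----------
138205     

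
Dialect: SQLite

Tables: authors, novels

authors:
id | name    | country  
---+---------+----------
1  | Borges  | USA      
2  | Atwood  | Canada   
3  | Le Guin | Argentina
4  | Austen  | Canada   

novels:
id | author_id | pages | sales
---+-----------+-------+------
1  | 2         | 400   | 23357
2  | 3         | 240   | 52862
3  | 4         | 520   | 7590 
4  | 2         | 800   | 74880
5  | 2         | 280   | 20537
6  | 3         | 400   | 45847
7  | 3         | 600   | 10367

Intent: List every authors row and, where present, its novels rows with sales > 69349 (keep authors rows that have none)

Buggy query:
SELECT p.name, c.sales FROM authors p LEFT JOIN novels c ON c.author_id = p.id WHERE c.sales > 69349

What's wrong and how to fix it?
Bug: Filtering c.sales in WHERE discards the NULL rows produced by LEFT JOIN, turning it into an inner join

Fix: Put 'c.sales > 69349' in the JOIN's ON clause instead of WHERE

Corrected query:
SELECT p.name, c.sales FROM authors p LEFT JOIN novels c ON c.author_id = p.id AND c.sales > 69349

Result:
name    | sales
--------+------
Borges  | NULL 
Atwood  | 74880
Le Guin | NULL 
Austen  | NULL 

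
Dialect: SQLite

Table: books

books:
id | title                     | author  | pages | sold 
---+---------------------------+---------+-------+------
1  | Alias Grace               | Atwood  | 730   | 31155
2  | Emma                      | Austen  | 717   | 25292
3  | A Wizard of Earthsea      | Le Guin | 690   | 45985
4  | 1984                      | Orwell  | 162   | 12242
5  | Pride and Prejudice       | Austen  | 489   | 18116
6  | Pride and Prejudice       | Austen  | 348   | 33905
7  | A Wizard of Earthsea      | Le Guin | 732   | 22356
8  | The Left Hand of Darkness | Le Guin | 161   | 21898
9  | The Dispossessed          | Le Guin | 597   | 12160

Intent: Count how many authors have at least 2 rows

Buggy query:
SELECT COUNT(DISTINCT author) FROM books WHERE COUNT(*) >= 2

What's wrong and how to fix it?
Bug: WHERE filters individual rows, not groups, so a group-level COUNT is invalid there

Fix: Use a subquery that GROUPs and filters with HAVING, then count its rows

Corrected query:
SELECT COUNT(*) FROM (SELECT author FROM books GROUP BY author HAVING COUNT(*) >= 2)

Result:
COUNT(*)
--------
2       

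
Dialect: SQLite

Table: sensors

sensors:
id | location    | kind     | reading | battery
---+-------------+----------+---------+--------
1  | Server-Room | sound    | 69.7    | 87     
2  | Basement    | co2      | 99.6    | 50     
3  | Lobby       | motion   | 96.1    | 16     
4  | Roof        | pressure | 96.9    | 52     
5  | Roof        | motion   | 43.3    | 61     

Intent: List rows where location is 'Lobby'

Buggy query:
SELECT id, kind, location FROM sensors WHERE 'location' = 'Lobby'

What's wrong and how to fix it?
Bug: Single quotes denote string literals in SQL; the column name is being compared as a constant string

Fix: Remove the quotes around the column name (or use double quotes for an identifier)

Corrected query:
SELECT id, kind, location FROM sensors WHERE location = 'Lobby'

Result:
id | kind   | location
---+--------+---------
3  | motion | Lobby   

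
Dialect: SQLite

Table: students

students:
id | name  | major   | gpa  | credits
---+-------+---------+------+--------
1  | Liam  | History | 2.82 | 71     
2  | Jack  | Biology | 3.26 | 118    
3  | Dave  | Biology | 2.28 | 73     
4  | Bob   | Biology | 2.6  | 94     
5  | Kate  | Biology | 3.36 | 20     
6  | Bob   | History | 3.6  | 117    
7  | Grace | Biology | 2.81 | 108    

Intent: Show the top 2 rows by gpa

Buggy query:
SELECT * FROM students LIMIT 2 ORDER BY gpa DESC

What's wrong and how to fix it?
Bug: LIMIT must come after ORDER BY

Fix: Sort with ORDER BY, then apply LIMIT

Corrected query:
SELECT * FROM students ORDER BY gpa DESC LIMIT 2

Result:
id | name | major   | gpa  | credits
---+------+---------+------+--------
6  | Bob  | History | 3.6  | 117    
5  | Kate | Biology | 3.36 | 20     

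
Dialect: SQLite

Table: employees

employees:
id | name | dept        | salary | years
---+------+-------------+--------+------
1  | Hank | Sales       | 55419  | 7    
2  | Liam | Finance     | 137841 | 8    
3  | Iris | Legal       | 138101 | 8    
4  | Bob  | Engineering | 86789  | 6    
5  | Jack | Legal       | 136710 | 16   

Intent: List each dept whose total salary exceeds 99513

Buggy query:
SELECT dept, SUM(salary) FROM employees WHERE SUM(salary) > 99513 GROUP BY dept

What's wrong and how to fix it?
Bug: WHERE runs before GROUP BY, so aggregates aren't available there

Fix: Move the aggregate condition to a HAVING clause

Corrected query:
SELECT dept, SUM(salary) FROM employees GROUP BY dept HAVING SUM(salary) > 99513

Result:
dept    | SUM(salary)
--------+------------
Finance | 137841     
Legal   | 274811     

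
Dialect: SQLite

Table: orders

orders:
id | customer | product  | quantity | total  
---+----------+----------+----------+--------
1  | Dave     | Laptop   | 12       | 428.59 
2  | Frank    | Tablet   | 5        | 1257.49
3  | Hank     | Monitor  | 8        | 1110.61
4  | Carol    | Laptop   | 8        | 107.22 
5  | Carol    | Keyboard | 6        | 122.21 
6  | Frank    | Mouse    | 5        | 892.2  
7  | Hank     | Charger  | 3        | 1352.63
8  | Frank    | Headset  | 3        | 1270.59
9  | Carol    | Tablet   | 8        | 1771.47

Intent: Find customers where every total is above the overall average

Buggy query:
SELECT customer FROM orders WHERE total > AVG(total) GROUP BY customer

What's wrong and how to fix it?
Bug: WHERE evaluates per row before aggregation, so AVG() is unavailable

Fix: Compute the overall average in a scalar subquery and compare each group's MIN against it in HAVING

Corrected query:
SELECT customer FROM orders GROUP BY customer HAVING MIN(total) > (SELECT AVG(total) FROM orders)

Result:
customer
--------
Hank    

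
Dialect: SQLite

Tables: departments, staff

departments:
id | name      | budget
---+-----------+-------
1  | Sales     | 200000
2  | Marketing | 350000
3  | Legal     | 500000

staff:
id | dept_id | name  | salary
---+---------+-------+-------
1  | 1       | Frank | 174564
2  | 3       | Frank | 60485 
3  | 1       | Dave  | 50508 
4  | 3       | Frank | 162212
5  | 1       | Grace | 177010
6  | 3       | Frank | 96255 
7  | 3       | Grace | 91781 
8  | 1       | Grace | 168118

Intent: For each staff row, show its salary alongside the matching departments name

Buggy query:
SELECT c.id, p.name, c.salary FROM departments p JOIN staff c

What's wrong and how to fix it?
Bug: Missing join condition: each staff row is matched to all departments rows instead of just its own

Fix: Add ON c.dept_id = p.id to the JOIN

Corrected query:
SELECT c.id, p.name, c.salary FROM departments p JOIN staff c ON c.dept_id = p.id

Result:
id | name  | salary
---+-------+-------
1  | Sales | 174564
2  | Legal | 60485 
3  | Sales | 50508 
4  | Legal | 162212
5  | Sales | 177010
6  | Legal | 96255 
7  | Legal | 91781 
8  | Sales | 168118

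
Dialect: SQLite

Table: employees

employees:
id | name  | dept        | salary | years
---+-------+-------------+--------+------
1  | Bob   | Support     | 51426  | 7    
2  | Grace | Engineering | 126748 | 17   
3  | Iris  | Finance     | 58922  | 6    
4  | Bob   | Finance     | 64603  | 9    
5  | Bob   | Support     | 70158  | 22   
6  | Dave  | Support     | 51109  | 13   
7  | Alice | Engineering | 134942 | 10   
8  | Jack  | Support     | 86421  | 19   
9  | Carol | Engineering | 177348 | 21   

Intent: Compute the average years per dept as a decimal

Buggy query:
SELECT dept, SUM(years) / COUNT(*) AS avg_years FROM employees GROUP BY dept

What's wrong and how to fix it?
Bug: SUM(years) and COUNT(*) are both integers; the division truncates the fractional part

Fix: Cast one side to REAL so the division keeps the fractional part

Corrected query:
SELECT dept, SUM(years) * 1.0 / COUNT(*) AS avg_years FROM employees GROUP BY dept

Result:
dept        | avg_years
------------+----------
Engineering | 16       
Finance     | 7.5      
Support     | 15.25    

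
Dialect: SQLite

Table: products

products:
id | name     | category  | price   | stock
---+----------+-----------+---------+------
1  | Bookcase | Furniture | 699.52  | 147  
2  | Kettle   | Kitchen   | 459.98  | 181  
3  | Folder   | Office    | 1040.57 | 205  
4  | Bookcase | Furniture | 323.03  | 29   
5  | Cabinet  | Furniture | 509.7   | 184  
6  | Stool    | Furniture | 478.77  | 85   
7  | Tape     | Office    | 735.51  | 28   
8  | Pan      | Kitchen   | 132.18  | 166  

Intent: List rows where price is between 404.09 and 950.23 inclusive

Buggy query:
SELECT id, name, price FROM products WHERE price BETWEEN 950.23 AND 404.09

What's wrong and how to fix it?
Bug: BETWEEN expects the lower bound first; with 950.23 AND 404.09 the range is empty

Fix: Swap the bounds so the smaller value comes first

Corrected query:
SELECT id, name, price FROM products WHERE price BETWEEN 404.09 AND 950.23

Result:
id | name     | price 
---+----------+-------
1  | Bookcase | 699.52
2  | Kettle   | 459.98
5  | Cabinet  | 509.7 
6  | Stool    | 478.77
7  | Tape     | 735.51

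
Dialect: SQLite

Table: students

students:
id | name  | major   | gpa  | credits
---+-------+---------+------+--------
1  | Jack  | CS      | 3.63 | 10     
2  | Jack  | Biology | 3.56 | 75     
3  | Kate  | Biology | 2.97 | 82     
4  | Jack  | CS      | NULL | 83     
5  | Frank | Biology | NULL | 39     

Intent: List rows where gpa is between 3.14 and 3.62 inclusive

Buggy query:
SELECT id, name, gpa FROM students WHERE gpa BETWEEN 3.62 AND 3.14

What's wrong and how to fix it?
Bug: The bounds are reversed; BETWEEN a AND b requires a <= b to match anything

Fix: Swap the bounds so the smaller value comes first

Corrected query:
SELECT id, name, gpa FROM students WHERE gpa BETWEEN 3.14 AND 3.62

Result:
id | name | gpa 
---+------+-----
2  | Jack | 3.56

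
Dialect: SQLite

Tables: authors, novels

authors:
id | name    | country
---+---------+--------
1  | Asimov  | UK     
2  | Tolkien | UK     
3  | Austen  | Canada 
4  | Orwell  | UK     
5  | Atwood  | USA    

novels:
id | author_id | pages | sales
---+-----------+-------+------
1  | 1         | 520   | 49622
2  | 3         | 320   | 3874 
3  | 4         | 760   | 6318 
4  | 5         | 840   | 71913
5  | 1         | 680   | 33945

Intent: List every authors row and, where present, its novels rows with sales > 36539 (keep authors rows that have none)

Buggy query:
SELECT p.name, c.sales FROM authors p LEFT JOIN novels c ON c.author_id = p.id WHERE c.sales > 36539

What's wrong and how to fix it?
Bug: A WHERE condition on the right-hand table after LEFT JOIN drops unmatched parents

Fix: Move the right-table condition into the ON clause so unmatched parents are kept

Corrected query:
SELECT p.name, c.sales FROM authors p LEFT JOIN novels c ON c.author_id = p.id AND c.sales > 36539

Result:
name    | sales
--------+------
Asimov  | 49622
Tolkien | NULL 
Austen  | NULL 
Orwell  | NULL 
Atwood  | 71913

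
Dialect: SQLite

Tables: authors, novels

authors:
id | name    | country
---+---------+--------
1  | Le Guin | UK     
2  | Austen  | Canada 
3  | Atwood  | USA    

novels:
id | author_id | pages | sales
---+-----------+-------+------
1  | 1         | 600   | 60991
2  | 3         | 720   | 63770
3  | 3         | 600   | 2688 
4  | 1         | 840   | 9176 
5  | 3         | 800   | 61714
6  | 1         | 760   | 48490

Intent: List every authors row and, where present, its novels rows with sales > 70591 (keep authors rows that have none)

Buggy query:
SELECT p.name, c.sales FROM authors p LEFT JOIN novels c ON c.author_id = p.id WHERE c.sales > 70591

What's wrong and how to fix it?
Bug: A WHERE condition on the right-hand table after LEFT JOIN drops unmatched parents

Fix: Put 'c.sales > 70591' in the JOIN's ON clause instead of WHERE

Corrected query:
SELECT p.name, c.sales FROM authors p LEFT JOIN novels c ON c.author_id = p.id AND c.sales > 70591

Result:
name    | sales
--------+------
Le Guin | NULL 
Austen  | NULL 
Atwood  | NULL 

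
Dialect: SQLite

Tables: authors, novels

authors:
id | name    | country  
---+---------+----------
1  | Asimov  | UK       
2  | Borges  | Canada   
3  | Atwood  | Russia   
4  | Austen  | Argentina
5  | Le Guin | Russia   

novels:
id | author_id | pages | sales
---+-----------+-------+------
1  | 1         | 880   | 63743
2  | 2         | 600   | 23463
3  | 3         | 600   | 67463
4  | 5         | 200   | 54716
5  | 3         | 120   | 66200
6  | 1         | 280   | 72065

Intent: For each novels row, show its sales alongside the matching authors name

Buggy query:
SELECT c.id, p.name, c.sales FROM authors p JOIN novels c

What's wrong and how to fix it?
Bug: JOIN with no ON clause produces a cartesian product; every novels row pairs with every authors row

Fix: Specify the join condition linking the foreign key to the parent id

Corrected query:
SELECT c.id, p.name, c.sales FROM authors p JOIN novels c ON c.author_id = p.id

Result:
id | name    | sales
---+---------+------
1  | Asimov  | 63743
2  | Borges  | 23463
3  | Atwood  | 67463
4  | Le Guin | 54716
5  | Atwood  | 66200
6  | Asimov  | 72065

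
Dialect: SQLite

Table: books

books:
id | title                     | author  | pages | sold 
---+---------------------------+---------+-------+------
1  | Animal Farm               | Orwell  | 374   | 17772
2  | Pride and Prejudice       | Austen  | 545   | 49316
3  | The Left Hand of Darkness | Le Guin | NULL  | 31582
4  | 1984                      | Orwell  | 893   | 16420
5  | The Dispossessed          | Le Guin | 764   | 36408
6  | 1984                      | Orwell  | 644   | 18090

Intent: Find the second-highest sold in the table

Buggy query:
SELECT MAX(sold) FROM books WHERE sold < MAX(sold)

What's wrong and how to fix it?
Bug: MAX(sold) on the right of the comparison is an aggregate-in-WHERE error

Fix: Compute the overall MAX in a subquery, then take MAX of rows below it

Corrected query:
SELECT MAX(sold) FROM books WHERE sold < (SELECT MAX(sold) FROM books)

Result:
MAX(sold)
---------
36408    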